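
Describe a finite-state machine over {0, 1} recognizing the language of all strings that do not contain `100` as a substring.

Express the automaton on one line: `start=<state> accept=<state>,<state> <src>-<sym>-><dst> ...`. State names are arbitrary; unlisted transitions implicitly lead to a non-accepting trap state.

Track partial matches of the forbidden pattern `100`. State q3 is a dead state reached once `100` has occurred; every other state accepts. q0 means no part of `100` is currently matched.
4 states suffice.
        0   1  
>* q0   q0  q1 
 * q1   q2  q1 
 * q2   q3  q1 
   q3   q3  q3 
(> = start, * = accepting)

start=q0 accept=q0,q1,q2 q0-0->q0 q0-1->q1 q1-0->q2 q1-1->q1 q2-0->q3 q2-1->q1 q3-0->q3 q3-1->q3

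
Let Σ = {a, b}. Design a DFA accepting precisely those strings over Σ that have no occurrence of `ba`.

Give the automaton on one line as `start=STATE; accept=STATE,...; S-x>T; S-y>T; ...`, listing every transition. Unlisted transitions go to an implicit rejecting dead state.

Track partial matches of the forbidden pattern `ba`. State q2 is a dead state reached once `ba` has occurred; every other state accepts. q0 means no part of `ba` is currently matched.
3 states suffice.
        a   b  
>* q0   q0  q1 
 * q1   q2  q1 
   q2   q2  q2 
(> = start, * = accepting)

start=q0; accept=q0,q1; q0-a>q0; q0-b>q1; q1-a>q2; q1-b>q1; q2-a>q2; q2-b>q2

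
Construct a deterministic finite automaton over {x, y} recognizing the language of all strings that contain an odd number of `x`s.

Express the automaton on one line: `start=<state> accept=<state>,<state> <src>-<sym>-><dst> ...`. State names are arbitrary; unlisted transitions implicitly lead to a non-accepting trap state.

The only thing that matters is how many `x`s have appeared, reduced mod 2. Use one state per residue: q0 for 0, …, q1 for 1. Reading `x` moves to the next residue; anything else stays put. q1 is accepting.
        x   y  
>  q0   q1  q0 
 * q1   q0  q1 
(> = start, * = accepting)

start=q0 accept=q1 q0-x->q1 q0-y->q0 q1-x->q0 q1-y->q1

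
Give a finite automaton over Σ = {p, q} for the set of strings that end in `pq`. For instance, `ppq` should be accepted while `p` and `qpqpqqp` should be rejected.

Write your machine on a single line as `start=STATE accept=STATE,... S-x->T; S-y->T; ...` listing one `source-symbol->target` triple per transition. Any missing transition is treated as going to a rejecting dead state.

Let each state record the length of the longest suffix of the input read so far that is also a prefix of `pq`. S1 means the last symbol is `p`; S2 means the last 2 symbols are `pq`. Accept only at S2, where the string currently ends in `pq`.
A 3-state machine:
        p   q  
>  S0   S1  S0 
   S1   S1  S2 
 * S2   S1  S0 
(> = start, * = accepting)

start=S0; accept=S2; S0-p->S1; S0-q->S0; S1-p->S1; S1-q->S2; S2-p->S1; S2-q->S0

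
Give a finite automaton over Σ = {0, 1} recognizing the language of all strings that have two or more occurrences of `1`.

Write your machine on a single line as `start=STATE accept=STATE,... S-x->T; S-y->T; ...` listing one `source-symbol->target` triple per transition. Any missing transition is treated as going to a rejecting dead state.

Only the number of `1`s matters, and only up to 3. Make a chain S0 → S1 → S2 → S3 advanced by each `1` (with S3 absorbing); every other symbol self-loops. The accepting set is {S2, S3}.
With 4 states:
        0   1  
>  S0   S0  S1 
   S1   S1  S2 
 * S2   S2  S3 
 * S3   S3  S3 
(> = start, * = accepting)

start=S0; accept=S2,S3; S0-0->S0; S0-1->S1; S1-0->S1; S1-1->S2; S2-0->S2; S2-1->S3; S3-0->S3; S3-1->S3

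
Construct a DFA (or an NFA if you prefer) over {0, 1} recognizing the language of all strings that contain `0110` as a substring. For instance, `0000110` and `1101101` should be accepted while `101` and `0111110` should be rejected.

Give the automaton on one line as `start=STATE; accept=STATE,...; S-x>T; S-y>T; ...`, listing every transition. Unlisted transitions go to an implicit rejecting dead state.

States s0..s3 record the length of the longest prefix of `0110` that matches the current input suffix. Reaching s4 means `0110` has been seen, and we stay there forever. Accept from s4.
A 5-state machine:
        0   1  
>  s0   s1  s0 
   s1   s1  s2 
   s2   s1  s3 
   s3   s4  s0 
 * s4   s4  s4 
(> = start, * = accepting)

start=s0; accept=s4; s0-0>s1; s0-1>s0; s1-0>s1; s1-1>s2; s2-0>s1; s2-1>s3; s3-0>s4; s3-1>s0; s4-0>s4; s4-1>s4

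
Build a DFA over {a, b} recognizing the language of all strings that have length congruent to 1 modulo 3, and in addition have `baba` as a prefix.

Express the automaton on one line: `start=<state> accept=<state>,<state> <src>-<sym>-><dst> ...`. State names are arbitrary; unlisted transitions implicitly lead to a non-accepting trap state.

start=S0 accept=S5 S0-a->S1 S0-b->S2 S1-a->S1 S1-b->S1 S2-a->S3 S2-b->S1 S3-a->S1 S3-b->S4 S4-a->S5 S4-b->S1 S5-a->S6 S5-b->S6 S6-a->S7 S6-b->S7 S7-a->S5 S7-b->S5

Handle the two conditions separately and then intersect. The first has 3 states tracking the input length modulo 3; the second has 6 states tracking whether the input so far still matches the prefix `baba`. A product state is a pair (one from each), accepting exactly when both do. After merging equivalent states the machine shrinks.
8 states suffice.
        a   b  
>  S0   S1  S2 
   S1   S1  S1 
   S2   S3  S1 
   S3   S1  S4 
   S4   S5  S1 
 * S5   S6  S6 
   S6   S7  S7 
   S7   S5  S5 
(> = start, * = accepting)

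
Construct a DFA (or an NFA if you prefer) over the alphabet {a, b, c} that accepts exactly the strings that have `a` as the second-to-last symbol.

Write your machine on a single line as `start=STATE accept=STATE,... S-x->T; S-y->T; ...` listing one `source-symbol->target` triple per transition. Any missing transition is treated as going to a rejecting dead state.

start=q0; accept=q4,q5,q6; q0-a->q1; q0-b->q2; q0-c->q3; q1-a->q4; q1-b->q5; q1-c->q6; q2-a->q7; q2-b->q8; q2-c->q9; q3-a->q10; q3-b->q11; q3-c->q12; q4-a->q4; q4-b->q5; q4-c->q6; q5-a->q7; q5-b->q8; q5-c->q9; q6-a->q10; q6-b->q11; q6-c->q12; q7-a->q4; q7-b->q5; q7-c->q6; q8-a->q7; q8-b->q8; q8-c->q9; q9-a->q10; q9-b->q11; q9-c->q12; q10-a->q4; q10-b->q5; q10-c->q6; q11-a->q7; q11-b->q8; q11-c->q9; q12-a->q10; q12-b->q11; q12-c->q12

Because acceptance depends on a position counted from the end, the machine has to buffer the most recent 2 symbols. Make each state the string of the last up-to-2 symbols read; on input `x` shift the window left and append `x`. Accept when the buffered window has length 2 and begins with `a`.
13 states suffice.
          a    b    c  
>  q0     q1   q2   q3 
   q1     q4   q5   q6 
   q2     q7   q8   q9 
   q3    q10  q11  q12 
 * q4     q4   q5   q6 
 * q5     q7   q8   q9 
 * q6    q10  q11  q12 
   q7     q4   q5   q6 
   q8     q7   q8   q9 
   q9    q10  q11  q12 
   q10    q4   q5   q6 
   q11    q7   q8   q9 
   q12   q10  q11  q12 
(> = start, * = accepting)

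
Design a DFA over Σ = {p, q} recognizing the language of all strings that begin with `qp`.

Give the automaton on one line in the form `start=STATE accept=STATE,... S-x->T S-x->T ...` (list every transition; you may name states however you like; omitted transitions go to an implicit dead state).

start=S0 accept=S2 S0-p->S3 S0-q->S1 S1-p->S2 S1-q->S3 S2-p->S2 S2-q->S2 S3-p->S3 S3-q->S3

Check the first 2 symbols one by one: S0 through S1 record how many have matched `qp` so far; any wrong symbol goes to the dead state S3. After all 2 match we enter the accepting sink S2.
With 4 states:
        p   q  
>  S0   S3  S1 
   S1   S2  S3 
 * S2   S2  S2 
   S3   S3  S3 
(> = start, * = accepting)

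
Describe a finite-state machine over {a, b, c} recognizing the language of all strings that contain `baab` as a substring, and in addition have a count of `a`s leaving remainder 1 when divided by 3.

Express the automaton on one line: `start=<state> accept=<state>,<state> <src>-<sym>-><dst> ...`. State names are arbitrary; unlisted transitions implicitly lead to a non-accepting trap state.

start=S0 accept=S14 S0-a->S1 S0-b->S2 S0-c->S0 S1-a->S3 S1-b->S4 S1-c->S1 S2-a->S5 S2-b->S2 S2-c->S0 S3-a->S0 S3-b->S6 S3-c->S3 S4-a->S7 S4-b->S4 S4-c->S1 S5-a->S8 S5-b->S4 S5-c->S1 S6-a->S9 S6-b->S6 S6-c->S3 S7-a->S10 S7-b->S6 S7-c->S3 S8-a->S0 S8-b->S11 S8-c->S3 S9-a->S12 S9-b->S2 S9-c->S0 S10-a->S1 S10-b->S13 S10-c->S0 S11-a->S13 S11-b->S11 S11-c->S11 S12-a->S3 S12-b->S14 S12-c->S1 S13-a->S14 S13-b->S13 S13-c->S13 S14-a->S11 S14-b->S14 S14-c->S14

Build one automaton per condition and run them in lockstep. The first has 5 states tracking whether and how much of `baab` has been seen; the second has 3 states tracking the count of `a`s modulo 3. A product state is a pair (one from each), accepting exactly when both do.
With 15 states:
          a    b    c  
>  S0     S1   S2   S0 
   S1     S3   S4   S1 
   S2     S5   S2   S0 
   S3     S0   S6   S3 
   S4     S7   S4   S1 
   S5     S8   S4   S1 
   S6     S9   S6   S3 
   S7    S10   S6   S3 
   S8     S0  S11   S3 
   S9    S12   S2   S0 
   S10    S1  S13   S0 
   S11   S13  S11  S11 
   S12    S3  S14   S1 
   S13   S14  S13  S13 
 * S14   S11  S14  S14 
(> = start, * = accepting)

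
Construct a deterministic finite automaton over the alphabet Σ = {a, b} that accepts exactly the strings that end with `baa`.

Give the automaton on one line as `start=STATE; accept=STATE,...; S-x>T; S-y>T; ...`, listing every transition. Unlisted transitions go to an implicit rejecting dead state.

Remember how much of `baa` the current input suffix matches. State q0 means no match yet; q1 means the last symbol is `b`; q2 means the last 2 symbols are `ba`; q3 means the last 3 symbols are `baa`. Only q3 accepts. On a mismatch, fall back to the longest proper suffix that is still a prefix of `baa`.
        a   b  
>  q0   q0  q1 
   q1   q2  q1 
   q2   q3  q1 
 * q3   q0  q1 
(> = start, * = accepting)

start=q0; accept=q3; q0-a>q0; q0-b>q1; q1-a>q2; q1-b>q1; q2-a>q3; q2-b>q1; q3-a>q0; q3-b>q1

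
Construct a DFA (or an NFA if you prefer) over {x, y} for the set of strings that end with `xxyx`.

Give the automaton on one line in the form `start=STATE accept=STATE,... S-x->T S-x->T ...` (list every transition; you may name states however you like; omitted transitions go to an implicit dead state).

Remember how much of `xxyx` the current input suffix matches. State A means no match yet; B means the last symbol is `x`; C means the last 2 symbols are `xx`; D means the last 3 symbols are `xxy`; E means the last 4 symbols are `xxyx`. Only E accepts. On a mismatch, fall back to the longest proper suffix that is still a prefix of `xxyx`.
       x  y 
>  A   B  A 
   B   C  A 
   C   C  D 
   D   E  A 
 * E   C  A 
(> = start, * = accepting)

start=A accept=E A-x->B A-y->A B-x->C B-y->A C-x->C C-y->D D-x->E D-y->A E-x->C E-y->A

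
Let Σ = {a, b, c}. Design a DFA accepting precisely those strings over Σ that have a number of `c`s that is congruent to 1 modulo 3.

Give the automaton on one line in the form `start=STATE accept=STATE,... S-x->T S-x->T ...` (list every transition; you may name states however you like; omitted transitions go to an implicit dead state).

The only thing that matters is how many `c`s have appeared, reduced mod 3. Use one state per residue: S0 for 0, …, S2 for 2. Reading `c` moves to the next residue; anything else stays put. S1 is accepting.
With 3 states:
        a   b   c  
>  S0   S0  S0  S1 
 * S1   S1  S1  S2 
   S2   S2  S2  S0 
(> = start, * = accepting)

start=S0 accept=S1 S0-a->S0 S0-b->S0 S0-c->S1 S1-a->S1 S1-b->S1 S1-c->S2 S2-a->S2 S2-b->S2 S2-c->S0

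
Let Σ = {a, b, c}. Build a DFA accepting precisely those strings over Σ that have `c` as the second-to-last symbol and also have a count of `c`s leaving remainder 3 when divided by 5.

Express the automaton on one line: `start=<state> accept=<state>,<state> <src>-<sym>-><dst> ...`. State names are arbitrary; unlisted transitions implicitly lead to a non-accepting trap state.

Run two small machines in parallel and take their product. The first has 13 states tracking the last 2 symbols read; the second has 5 states tracking the count of `c`s modulo 5. A product state is a pair (one from each), accepting exactly when both do. Equivalent product states are then merged.
        a   b   c  
>  q0   q0  q0  q1 
   q1   q1  q1  q2 
   q2   q3  q3  q4 
   q3   q3  q3  q5 
 * q4   q6  q6  q7 
   q5   q6  q6  q7 
 * q6   q8  q8  q7 
   q7   q7  q7  q0 
   q8   q8  q8  q7 
(> = start, * = accepting)

start=q0 accept=q4,q6 q0-a->q0 q0-b->q0 q0-c->q1 q1-a->q1 q1-b->q1 q1-c->q2 q2-a->q3 q2-b->q3 q2-c->q4 q3-a->q3 q3-b->q3 q3-c->q5 q4-a->q6 q4-b->q6 q4-c->q7 q5-a->q6 q5-b->q6 q5-c->q7 q6-a->q8 q6-b->q8 q6-c->q7 q7-a->q7 q7-b->q7 q7-c->q0 q8-a->q8 q8-b->q8 q8-c->q7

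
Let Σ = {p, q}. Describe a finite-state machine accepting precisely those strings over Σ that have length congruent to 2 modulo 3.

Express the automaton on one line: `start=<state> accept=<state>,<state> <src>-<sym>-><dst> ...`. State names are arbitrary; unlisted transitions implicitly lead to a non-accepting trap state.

Only the length mod 3 matters, so use a 3-cycle: from any state, every input symbol moves to the next state, wrapping S2 back to S0. Mark S2 accepting.
A 3-state machine:
        p   q  
>  S0   S1  S1 
   S1   S2  S2 
 * S2   S0  S0 
(> = start, * = accepting)

start=S0 accept=S2 S0-p->S1 S0-q->S1 S1-p->S2 S1-q->S2 S2-p->S0 S2-q->S0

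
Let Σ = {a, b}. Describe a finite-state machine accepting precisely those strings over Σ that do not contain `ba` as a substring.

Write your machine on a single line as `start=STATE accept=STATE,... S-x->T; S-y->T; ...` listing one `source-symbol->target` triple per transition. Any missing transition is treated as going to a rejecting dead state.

start=S0; accept=S0,S1; S0-a->S0; S0-b->S1; S1-a->S2; S1-b->S1; S2-a->S2; S2-b->S2

This is the complement of 'contains `ba`'. Use the same substring-matching states — S0 through S2 holding how much of `ba` has just been matched — but flip the accepting set: everything except the trap S2 accepts.
3 states suffice.
        a   b  
>* S0   S0  S1 
 * S1   S2  S1 
   S2   S2  S2 
(> = start, * = accepting)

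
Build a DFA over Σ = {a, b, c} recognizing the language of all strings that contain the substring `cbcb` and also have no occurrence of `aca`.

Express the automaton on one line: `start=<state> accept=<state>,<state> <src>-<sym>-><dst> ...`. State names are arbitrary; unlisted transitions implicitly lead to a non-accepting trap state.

start=q0 accept=q7,q8,q9 q0-a->q1 q0-b->q0 q0-c->q2 q1-a->q1 q1-b->q0 q1-c->q3 q2-a->q1 q2-b->q4 q2-c->q2 q3-a->q5 q3-b->q4 q3-c->q2 q4-a->q1 q4-b->q0 q4-c->q6 q5-a->q5 q5-b->q5 q5-c->q5 q6-a->q1 q6-b->q7 q6-c->q2 q7-a->q8 q7-b->q7 q7-c->q7 q8-a->q8 q8-b->q7 q8-c->q9 q9-a->q5 q9-b->q7 q9-c->q7

Run two small machines in parallel and take their product. The first has 5 states tracking whether and how much of `cbcb` has been seen; the second has 4 states tracking partial matches of the forbidden pattern `aca`. A product state is a pair (one from each), accepting exactly when both do. Minimizing collapses redundant product states.
With 10 states:
        a   b   c  
>  q0   q1  q0  q2 
   q1   q1  q0  q3 
   q2   q1  q4  q2 
   q3   q5  q4  q2 
   q4   q1  q0  q6 
   q5   q5  q5  q5 
   q6   q1  q7  q2 
 * q7   q8  q7  q7 
 * q8   q8  q7  q9 
 * q9   q5  q7  q7 
(> = start, * = accepting)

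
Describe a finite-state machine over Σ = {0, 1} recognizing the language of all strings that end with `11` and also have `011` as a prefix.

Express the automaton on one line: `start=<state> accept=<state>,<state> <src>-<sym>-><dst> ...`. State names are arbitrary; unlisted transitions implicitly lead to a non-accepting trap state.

start=q0 accept=q6 q0-0->q1 q0-1->q2 q1-0->q3 q1-1->q4 q2-0->q3 q2-1->q5 q3-0->q3 q3-1->q2 q4-0->q3 q4-1->q6 q5-0->q3 q5-1->q5 q6-0->q7 q6-1->q6 q7-0->q7 q7-1->q8 q8-0->q7 q8-1->q6

Run two small machines in parallel and take their product. The first has 3 states tracking how much of the suffix `11` has currently been matched; the second has 5 states tracking whether the input so far still matches the prefix `011`. A product state is a pair (one from each), accepting exactly when both do.
9 states suffice.
        0   1  
>  q0   q1  q2 
   q1   q3  q4 
   q2   q3  q5 
   q3   q3  q2 
   q4   q3  q6 
   q5   q3  q5 
 * q6   q7  q6 
   q7   q7  q8 
   q8   q7  q6 
(> = start, * = accepting)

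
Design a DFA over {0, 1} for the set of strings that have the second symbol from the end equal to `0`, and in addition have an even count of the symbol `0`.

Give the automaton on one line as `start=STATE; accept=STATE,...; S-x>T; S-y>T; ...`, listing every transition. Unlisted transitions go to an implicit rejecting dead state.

start=A; accept=C,E; A-0>B; A-1>A; B-0>C; B-1>D; C-0>B; C-1>E; D-0>F; D-1>D; E-0>B; E-1>A; F-0>B; F-1>E

Build one automaton per condition and run them in lockstep. One (7 states) tracks the last 2 symbols read; the other (2 states) tracks the count of `0`s modulo 2. Each combined state is a pair, one component from each; accept when both components accept. After merging equivalent states the machine shrinks.
6 states suffice.
       0  1 
>  A   B  A 
   B   C  D 
 * C   B  E 
   D   F  D 
 * E   B  A 
   F   B  E 
(> = start, * = accepting)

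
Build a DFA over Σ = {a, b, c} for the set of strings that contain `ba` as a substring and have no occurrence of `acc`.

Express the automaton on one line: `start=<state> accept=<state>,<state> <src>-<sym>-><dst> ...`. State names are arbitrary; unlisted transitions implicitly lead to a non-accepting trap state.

Handle the two conditions separately and then intersect. One (3 states) tracks whether and how much of `ba` has been seen; the other (4 states) tracks partial matches of the forbidden pattern `acc`. Each combined state is a pair, one component from each; accept when both components accept. After merging equivalent states the machine shrinks.
        a   b   c  
>  S0   S1  S2  S0 
   S1   S1  S2  S3 
   S2   S4  S2  S0 
   S3   S1  S2  S5 
 * S4   S4  S6  S7 
   S5   S5  S5  S5 
 * S6   S4  S6  S6 
 * S7   S4  S6  S5 
(> = start, * = accepting)

start=S0 accept=S4,S6,S7 S0-a->S1 S0-b->S2 S0-c->S0 S1-a->S1 S1-b->S2 S1-c->S3 S2-a->S4 S2-b->S2 S2-c->S0 S3-a->S1 S3-b->S2 S3-c->S5 S4-a->S4 S4-b->S6 S4-c->S7 S5-a->S5 S5-b->S5 S5-c->S5 S6-a->S4 S6-b->S6 S6-c->S6 S7-a->S4 S7-b->S6 S7-c->S5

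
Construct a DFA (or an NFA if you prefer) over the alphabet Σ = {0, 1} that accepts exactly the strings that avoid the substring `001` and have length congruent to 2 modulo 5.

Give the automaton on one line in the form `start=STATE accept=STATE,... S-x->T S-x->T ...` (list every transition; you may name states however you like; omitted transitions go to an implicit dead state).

start=A accept=D,E,F A-0->B A-1->C B-0->D B-1->E C-0->F C-1->E D-0->G D-1->H E-0->I E-1->J F-0->G F-1->J G-0->K G-1->H H-0->H H-1->H I-0->K I-1->L J-0->M J-1->L K-0->N K-1->H L-0->O L-1->A M-0->N M-1->A N-0->P N-1->H O-0->P O-1->C P-0->D P-1->H

Run two small machines in parallel and take their product. One (4 states) tracks partial matches of the forbidden pattern `001`; the other (5 states) tracks the input length modulo 5. Each combined state is a pair, one component from each; accept when both components accept. Equivalent product states are then merged.
A 16-state machine:
       0  1 
>  A   B  C 
   B   D  E 
   C   F  E 
 * D   G  H 
 * E   I  J 
 * F   G  J 
   G   K  H 
   H   H  H 
   I   K  L 
   J   M  L 
   K   N  H 
   L   O  A 
   M   N  A 
   N   P  H 
   O   P  C 
   P   D  H 
(> = start, * = accepting)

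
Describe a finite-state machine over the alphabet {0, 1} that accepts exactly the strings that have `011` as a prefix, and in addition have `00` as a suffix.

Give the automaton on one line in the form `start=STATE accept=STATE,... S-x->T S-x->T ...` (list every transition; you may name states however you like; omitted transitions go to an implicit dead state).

Run two small machines in parallel and take their product. The first has 5 states tracking whether the input so far still matches the prefix `011`; the second has 3 states tracking how much of the suffix `00` has currently been matched. A product state is a pair (one from each), accepting exactly when both do.
A 9-state machine:
        0   1  
>  q0   q1  q2 
   q1   q3  q4 
   q2   q5  q2 
   q3   q3  q2 
   q4   q5  q6 
   q5   q3  q2 
   q6   q7  q6 
   q7   q8  q6 
 * q8   q8  q6 
(> = start, * = accepting)

start=q0 accept=q8 q0-0->q1 q0-1->q2 q1-0->q3 q1-1->q4 q2-0->q5 q2-1->q2 q3-0->q3 q3-1->q2 q4-0->q5 q4-1->q6 q5-0->q3 q5-1->q2 q6-0->q7 q6-1->q6 q7-0->q8 q7-1->q6 q8-0->q8 q8-1->q6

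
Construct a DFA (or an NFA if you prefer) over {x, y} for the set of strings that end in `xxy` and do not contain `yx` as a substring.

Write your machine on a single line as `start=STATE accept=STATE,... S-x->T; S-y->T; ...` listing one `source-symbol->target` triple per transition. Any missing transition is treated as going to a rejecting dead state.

Run two small machines in parallel and take their product. The first has 4 states tracking how much of the suffix `xxy` has currently been matched; the second has 3 states tracking partial matches of the forbidden pattern `yx`. A product state is a pair (one from each), accepting exactly when both do. Minimizing collapses redundant product states.
5 states suffice.
        x   y  
>  q0   q1  q2 
   q1   q3  q2 
   q2   q2  q2 
   q3   q3  q4 
 * q4   q2  q2 
(> = start, * = accepting)

start=q0; accept=q4; q0-x->q1; q0-y->q2; q1-x->q3; q1-y->q2; q2-x->q2; q2-y->q2; q3-x->q3; q3-y->q4; q4-x->q2; q4-y->q2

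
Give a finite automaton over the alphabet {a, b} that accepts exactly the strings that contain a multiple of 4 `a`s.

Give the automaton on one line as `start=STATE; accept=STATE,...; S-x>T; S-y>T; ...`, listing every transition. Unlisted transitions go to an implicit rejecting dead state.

The only thing that matters is how many `a`s have appeared, reduced mod 4. Use one state per residue: s0 for 0, …, s3 for 3. Reading `a` moves to the next residue; anything else stays put. s0 is accepting.
4 states suffice.
        a   b  
>* s0   s1  s0 
   s1   s2  s1 
   s2   s3  s2 
   s3   s0  s3 
(> = start, * = accepting)

start=s0; accept=s0; s0-a>s1; s0-b>s0; s1-a>s2; s1-b>s1; s2-a>s3; s2-b>s2; s3-a>s0; s3-b>s3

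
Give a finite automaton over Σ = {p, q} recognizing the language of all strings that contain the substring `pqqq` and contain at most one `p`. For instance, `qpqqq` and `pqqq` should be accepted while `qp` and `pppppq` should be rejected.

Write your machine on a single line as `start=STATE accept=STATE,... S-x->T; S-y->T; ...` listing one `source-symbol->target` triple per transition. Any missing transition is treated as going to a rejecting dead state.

start=s0; accept=s5; s0-p->s1; s0-q->s0; s1-p->s2; s1-q->s3; s2-p->s2; s2-q->s2; s3-p->s2; s3-q->s4; s4-p->s2; s4-q->s5; s5-p->s2; s5-q->s5

Build one automaton per condition and run them in lockstep. The first has 5 states tracking whether and how much of `pqqq` has been seen; the second has 3 states tracking the count of `p`s, saturating at 2. A product state is a pair (one from each), accepting exactly when both do. After merging equivalent states the machine shrinks.
With 6 states:
        p   q  
>  s0   s1  s0 
   s1   s2  s3 
   s2   s2  s2 
   s3   s2  s4 
   s4   s2  s5 
 * s5   s2  s5 
(> = start, * = accepting)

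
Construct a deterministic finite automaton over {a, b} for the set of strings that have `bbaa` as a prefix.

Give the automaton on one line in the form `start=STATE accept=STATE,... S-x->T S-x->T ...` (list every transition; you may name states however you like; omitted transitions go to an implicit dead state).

Walk along `bbaa` while the input agrees: from S0 take `b` to S1, and so on. Any deviation drops to the rejecting sink S5. Once S4 is reached the prefix is confirmed and every continuation is accepted.
6 states suffice.
        a   b  
>  S0   S5  S1 
   S1   S5  S2 
   S2   S3  S5 
   S3   S4  S5 
 * S4   S4  S4 
   S5   S5  S5 
(> = start, * = accepting)

start=S0 accept=S4 S0-a->S5 S0-b->S1 S1-a->S5 S1-b->S2 S2-a->S3 S2-b->S5 S3-a->S4 S3-b->S5 S4-a->S4 S4-b->S4 S5-a->S5 S5-b->S5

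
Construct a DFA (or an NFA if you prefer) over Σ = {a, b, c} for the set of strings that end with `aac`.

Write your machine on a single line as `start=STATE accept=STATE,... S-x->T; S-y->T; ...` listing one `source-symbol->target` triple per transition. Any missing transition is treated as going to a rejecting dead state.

Let each state record the length of the longest suffix of the input read so far that is also a prefix of `aac`. q1 means the last symbol is `a`; q2 means the last 2 symbols are `aa`; q3 means the last 3 symbols are `aac`. Accept only at q3, where the string currently ends in `aac`.
A 4-state machine:
        a   b   c  
>  q0   q1  q0  q0 
   q1   q2  q0  q0 
   q2   q2  q0  q3 
 * q3   q1  q0  q0 
(> = start, * = accepting)

start=q0; accept=q3; q0-a->q1; q0-b->q0; q0-c->q0; q1-a->q2; q1-b->q0; q1-c->q0; q2-a->q2; q2-b->q0; q2-c->q3; q3-a->q1; q3-b->q0; q3-c->q0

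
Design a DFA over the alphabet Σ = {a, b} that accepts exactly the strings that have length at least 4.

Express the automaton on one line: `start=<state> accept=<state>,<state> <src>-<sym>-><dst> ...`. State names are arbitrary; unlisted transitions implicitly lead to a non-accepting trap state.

Count input length up to 5: every symbol moves from q0 toward q5, which means 'more than 4' and absorbs. Accept from {q4, q5}.
6 states suffice.
        a   b  
>  q0   q1  q1 
   q1   q2  q2 
   q2   q3  q3 
   q3   q4  q4 
 * q4   q5  q5 
 * q5   q5  q5 
(> = start, * = accepting)

start=q0 accept=q4,q5 q0-a->q1 q0-b->q1 q1-a->q2 q1-b->q2 q2-a->q3 q2-b->q3 q3-a->q4 q3-b->q4 q4-a->q5 q4-b->q5 q5-a->q5 q5-b->q5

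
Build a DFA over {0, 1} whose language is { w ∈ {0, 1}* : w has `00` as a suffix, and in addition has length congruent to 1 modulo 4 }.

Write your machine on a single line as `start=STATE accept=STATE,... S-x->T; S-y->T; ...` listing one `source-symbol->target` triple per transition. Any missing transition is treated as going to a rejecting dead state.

Build one automaton per condition and run them in lockstep. One (3 states) tracks how much of the suffix `00` has currently been matched; the other (4 states) tracks the input length modulo 4. Each combined state is a pair, one component from each; accept when both components accept.
A 12-state machine:
       0  1 
>  A   B  C 
   B   D  E 
   C   F  E 
   D   G  H 
   E   I  H 
   F   G  H 
   G   J  A 
   H   K  A 
   I   J  A 
   J   L  C 
   K   L  C 
 * L   D  E 
(> = start, * = accepting)

start=A; accept=L; A-0->B; A-1->C; B-0->D; B-1->E; C-0->F; C-1->E; D-0->G; D-1->H; E-0->I; E-1->H; F-0->G; F-1->H; G-0->J; G-1->A; H-0->K; H-1->A; I-0->J; I-1->A; J-0->L; J-1->C; K-0->L; K-1->C; L-0->D; L-1->E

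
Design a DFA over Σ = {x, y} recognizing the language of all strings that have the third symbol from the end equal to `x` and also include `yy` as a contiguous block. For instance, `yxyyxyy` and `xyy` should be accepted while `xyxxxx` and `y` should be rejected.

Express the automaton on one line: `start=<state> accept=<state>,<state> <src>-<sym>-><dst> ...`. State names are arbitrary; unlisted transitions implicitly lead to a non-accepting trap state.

Run two small machines in parallel and take their product. One (15 states) tracks the last 3 symbols read; the other (3 states) tracks whether and how much of `yy` has been seen. Each combined state is a pair, one component from each; accept when both components accept.
With 20 states:
          x    y  
>  q0     q1   q2 
   q1     q3   q4 
   q2     q5   q6 
   q3     q7   q8 
   q4     q9  q10 
   q5    q11  q12 
   q6    q13  q14 
   q7     q7   q8 
   q8     q9  q10 
   q9    q11  q12 
 * q10   q13  q14 
   q11    q7   q8 
   q12    q9  q10 
   q13   q15  q16 
   q14   q13  q14 
   q15   q17  q18 
   q16   q19  q10 
 * q17   q17  q18 
 * q18   q19  q10 
 * q19   q15  q16 
(> = start, * = accepting)

start=q0 accept=q10,q17,q18,q19 q0-x->q1 q0-y->q2 q1-x->q3 q1-y->q4 q2-x->q5 q2-y->q6 q3-x->q7 q3-y->q8 q4-x->q9 q4-y->q10 q5-x->q11 q5-y->q12 q6-x->q13 q6-y->q14 q7-x->q7 q7-y->q8 q8-x->q9 q8-y->q10 q9-x->q11 q9-y->q12 q10-x->q13 q10-y->q14 q11-x->q7 q11-y->q8 q12-x->q9 q12-y->q10 q13-x->q15 q13-y->q16 q14-x->q13 q14-y->q14 q15-x->q17 q15-y->q18 q16-x->q19 q16-y->q10 q17-x->q17 q17-y->q18 q18-x->q19 q18-y->q10 q19-x->q15 q19-y->q16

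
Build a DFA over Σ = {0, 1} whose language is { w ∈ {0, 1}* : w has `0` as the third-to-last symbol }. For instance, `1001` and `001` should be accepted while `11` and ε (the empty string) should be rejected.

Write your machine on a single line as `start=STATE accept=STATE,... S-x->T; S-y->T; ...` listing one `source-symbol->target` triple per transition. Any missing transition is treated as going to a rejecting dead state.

start=q0; accept=q7,q8,q9,q10; q0-0->q1; q0-1->q2; q1-0->q3; q1-1->q4; q2-0->q5; q2-1->q6; q3-0->q7; q3-1->q8; q4-0->q9; q4-1->q10; q5-0->q11; q5-1->q12; q6-0->q13; q6-1->q14; q7-0->q7; q7-1->q8; q8-0->q9; q8-1->q10; q9-0->q11; q9-1->q12; q10-0->q13; q10-1->q14; q11-0->q7; q11-1->q8; q12-0->q9; q12-1->q10; q13-0->q11; q13-1->q12; q14-0->q13; q14-1->q14

Because acceptance depends on a position counted from the end, the machine has to buffer the most recent 3 symbols. Make each state the string of the last up-to-3 symbols read; on input `x` shift the window left and append `x`. Accept when the buffered window has length 3 and begins with `0`.
A 15-state machine:
          0    1  
>  q0     q1   q2 
   q1     q3   q4 
   q2     q5   q6 
   q3     q7   q8 
   q4     q9  q10 
   q5    q11  q12 
   q6    q13  q14 
 * q7     q7   q8 
 * q8     q9  q10 
 * q9    q11  q12 
 * q10   q13  q14 
   q11    q7   q8 
   q12    q9  q10 
   q13   q11  q12 
   q14   q13  q14 
(> = start, * = accepting)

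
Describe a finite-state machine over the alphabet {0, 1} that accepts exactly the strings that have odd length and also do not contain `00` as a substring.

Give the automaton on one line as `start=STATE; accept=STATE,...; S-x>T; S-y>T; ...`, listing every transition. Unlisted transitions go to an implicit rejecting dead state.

Run two small machines in parallel and take their product. One (2 states) tracks the input length modulo 2; the other (3 states) tracks partial matches of the forbidden pattern `00`. Each combined state is a pair, one component from each; accept when both components accept.
        0   1  
>  q0   q1  q2 
 * q1   q3  q0 
 * q2   q4  q0 
   q3   q5  q5 
   q4   q5  q2 
   q5   q3  q3 
(> = start, * = accepting)

start=q0; accept=q1,q2; q0-0>q1; q0-1>q2; q1-0>q3; q1-1>q0; q2-0>q4; q2-1>q0; q3-0>q5; q3-1>q5; q4-0>q5; q4-1>q2; q5-0>q3; q5-1>q3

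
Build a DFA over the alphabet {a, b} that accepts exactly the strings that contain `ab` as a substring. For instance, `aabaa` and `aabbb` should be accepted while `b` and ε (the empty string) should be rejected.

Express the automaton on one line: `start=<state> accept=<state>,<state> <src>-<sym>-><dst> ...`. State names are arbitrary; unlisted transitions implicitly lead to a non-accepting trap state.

Track how much of `ab` has been matched so far: state q0 is no progress, q2 is the absorbing accept state reached once `ab` has occurred. Intermediate states record partial matches; on a mismatch, fall back to the longest reusable overlap.
        a   b  
>  q0   q1  q0 
   q1   q1  q2 
 * q2   q2  q2 
(> = start, * = accepting)

start=q0 accept=q2 q0-a->q1 q0-b->q0 q1-a->q1 q1-b->q2 q2-a->q2 q2-b->q2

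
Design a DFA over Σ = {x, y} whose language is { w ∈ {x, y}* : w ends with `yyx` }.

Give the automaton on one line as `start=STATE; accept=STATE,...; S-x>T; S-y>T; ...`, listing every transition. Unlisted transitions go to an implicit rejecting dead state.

start=q0; accept=q3; q0-x>q0; q0-y>q1; q1-x>q0; q1-y>q2; q2-x>q3; q2-y>q2; q3-x>q0; q3-y>q1

Remember how much of `yyx` the current input suffix matches. State q0 means no match yet; q1 means the last symbol is `y`; q2 means the last 2 symbols are `yy`; q3 means the last 3 symbols are `yyx`. Only q3 accepts. On a mismatch, fall back to the longest proper suffix that is still a prefix of `yyx`.
        x   y  
>  q0   q0  q1 
   q1   q0  q2 
   q2   q3  q2 
 * q3   q0  q1 
(> = start, * = accepting)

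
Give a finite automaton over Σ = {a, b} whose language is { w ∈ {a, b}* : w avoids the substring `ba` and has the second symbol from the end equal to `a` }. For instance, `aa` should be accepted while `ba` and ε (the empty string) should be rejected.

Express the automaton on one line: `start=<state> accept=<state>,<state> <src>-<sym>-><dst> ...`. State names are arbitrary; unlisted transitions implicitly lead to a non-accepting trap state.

Run two small machines in parallel and take their product. The first has 3 states tracking partial matches of the forbidden pattern `ba`; the second has 7 states tracking the last 2 symbols read. A product state is a pair (one from each), accepting exactly when both do.
With 10 states:
        a   b  
>  s0   s1  s2 
   s1   s3  s4 
   s2   s5  s6 
 * s3   s3  s4 
 * s4   s5  s6 
   s5   s7  s8 
   s6   s5  s6 
   s7   s7  s8 
   s8   s5  s9 
   s9   s5  s9 
(> = start, * = accepting)

start=s0 accept=s3,s4 s0-a->s1 s0-b->s2 s1-a->s3 s1-b->s4 s2-a->s5 s2-b->s6 s3-a->s3 s3-b->s4 s4-a->s5 s4-b->s6 s5-a->s7 s5-b->s8 s6-a->s5 s6-b->s6 s7-a->s7 s7-b->s8 s8-a->s5 s8-b->s9 s9-a->s5 s9-b->s9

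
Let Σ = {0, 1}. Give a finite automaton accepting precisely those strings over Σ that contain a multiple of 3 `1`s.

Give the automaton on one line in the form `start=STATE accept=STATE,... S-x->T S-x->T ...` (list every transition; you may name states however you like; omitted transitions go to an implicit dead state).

The only thing that matters is how many `1`s have appeared, reduced mod 3. Use one state per residue: s0 for 0, …, s2 for 2. Reading `1` moves to the next residue; anything else stays put. s0 is accepting.
A 3-state machine:
        0   1  
>* s0   s0  s1 
   s1   s1  s2 
   s2   s2  s0 
(> = start, * = accepting)

start=s0 accept=s0 s0-0->s0 s0-1->s1 s1-0->s1 s1-1->s2 s2-0->s2 s2-1->s0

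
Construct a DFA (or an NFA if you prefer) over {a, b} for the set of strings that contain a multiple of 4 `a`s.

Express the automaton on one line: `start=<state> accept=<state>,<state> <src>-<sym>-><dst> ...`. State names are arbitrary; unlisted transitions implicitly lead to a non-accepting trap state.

start=S0 accept=S0 S0-a->S1 S0-b->S0 S1-a->S2 S1-b->S1 S2-a->S3 S2-b->S2 S3-a->S0 S3-b->S3

The only thing that matters is how many `a`s have appeared, reduced mod 4. Use one state per residue: S0 for 0, …, S3 for 3. Reading `a` moves to the next residue; anything else stays put. S0 is accepting.
With 4 states:
        a   b  
>* S0   S1  S0 
   S1   S2  S1 
   S2   S3  S2 
   S3   S0  S3 
(> = start, * = accepting)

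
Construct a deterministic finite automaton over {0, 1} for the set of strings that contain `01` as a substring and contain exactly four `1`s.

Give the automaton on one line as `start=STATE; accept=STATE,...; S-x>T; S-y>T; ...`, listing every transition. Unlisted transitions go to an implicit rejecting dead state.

Build one automaton per condition and run them in lockstep. The first has 3 states tracking whether and how much of `01` has been seen; the second has 6 states tracking the count of `1`s, saturating at 5. A product state is a pair (one from each), accepting exactly when both do. Minimizing collapses redundant product states.
A 10-state machine:
        0   1  
>  q0   q1  q2 
   q1   q1  q3 
   q2   q3  q4 
   q3   q3  q5 
   q4   q5  q6 
   q5   q5  q7 
   q6   q7  q8 
   q7   q7  q9 
   q8   q8  q8 
 * q9   q9  q8 
(> = start, * = accepting)

start=q0; accept=q9; q0-0>q1; q0-1>q2; q1-0>q1; q1-1>q3; q2-0>q3; q2-1>q4; q3-0>q3; q3-1>q5; q4-0>q5; q4-1>q6; q5-0>q5; q5-1>q7; q6-0>q7; q6-1>q8; q7-0>q7; q7-1>q9; q8-0>q8; q8-1>q8; q9-0>q9; q9-1>q8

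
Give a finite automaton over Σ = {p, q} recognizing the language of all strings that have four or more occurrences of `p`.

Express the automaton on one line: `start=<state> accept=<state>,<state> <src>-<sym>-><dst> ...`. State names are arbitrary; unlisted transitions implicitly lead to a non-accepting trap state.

Only the number of `p`s matters, and only up to 5. Make a chain A → B → C → D → E → F advanced by each `p` (with F absorbing); every other symbol self-loops. The accepting set is {E, F}.
       p  q 
>  A   B  A 
   B   C  B 
   C   D  C 
   D   E  D 
 * E   F  E 
 * F   F  F 
(> = start, * = accepting)

start=A accept=E,F A-p->B A-q->A B-p->C B-q->B C-p->D C-q->C D-p->E D-q->D E-p->F E-q->E F-p->F F-q->F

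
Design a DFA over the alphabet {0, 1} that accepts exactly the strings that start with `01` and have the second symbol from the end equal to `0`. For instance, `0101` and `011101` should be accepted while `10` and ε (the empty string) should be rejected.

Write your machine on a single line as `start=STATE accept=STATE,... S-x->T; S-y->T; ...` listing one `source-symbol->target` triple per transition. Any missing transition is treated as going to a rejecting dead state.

start=q0; accept=q4,q10; q0-0->q1; q0-1->q2; q1-0->q3; q1-1->q4; q2-0->q5; q2-1->q6; q3-0->q3; q3-1->q7; q4-0->q8; q4-1->q9; q5-0->q3; q5-1->q7; q6-0->q5; q6-1->q6; q7-0->q5; q7-1->q6; q8-0->q10; q8-1->q4; q9-0->q8; q9-1->q9; q10-0->q10; q10-1->q4

Build one automaton per condition and run them in lockstep. The first has 4 states tracking whether the input so far still matches the prefix `01`; the second has 7 states tracking the last 2 symbols read. A product state is a pair (one from each), accepting exactly when both do.
An 11-state machine:
          0    1  
>  q0     q1   q2 
   q1     q3   q4 
   q2     q5   q6 
   q3     q3   q7 
 * q4     q8   q9 
   q5     q3   q7 
   q6     q5   q6 
   q7     q5   q6 
   q8    q10   q4 
   q9     q8   q9 
 * q10   q10   q4 
(> = start, * = accepting)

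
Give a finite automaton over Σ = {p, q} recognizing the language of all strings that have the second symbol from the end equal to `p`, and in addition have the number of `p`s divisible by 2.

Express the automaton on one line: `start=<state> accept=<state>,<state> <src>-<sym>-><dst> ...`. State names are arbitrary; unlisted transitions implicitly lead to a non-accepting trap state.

start=S0 accept=S3,S8 S0-p->S1 S0-q->S2 S1-p->S3 S1-q->S4 S2-p->S5 S2-q->S6 S3-p->S7 S3-q->S8 S4-p->S9 S4-q->S10 S5-p->S3 S5-q->S4 S6-p->S5 S6-q->S6 S7-p->S3 S7-q->S4 S8-p->S5 S8-q->S6 S9-p->S7 S9-q->S8 S10-p->S9 S10-q->S10

Handle the two conditions separately and then intersect. One (7 states) tracks the last 2 symbols read; the other (2 states) tracks the count of `p`s modulo 2. Each combined state is a pair, one component from each; accept when both components accept.
          p    q  
>  S0     S1   S2 
   S1     S3   S4 
   S2     S5   S6 
 * S3     S7   S8 
   S4     S9  S10 
   S5     S3   S4 
   S6     S5   S6 
   S7     S3   S4 
 * S8     S5   S6 
   S9     S7   S8 
   S10    S9  S10 
(> = start, * = accepting)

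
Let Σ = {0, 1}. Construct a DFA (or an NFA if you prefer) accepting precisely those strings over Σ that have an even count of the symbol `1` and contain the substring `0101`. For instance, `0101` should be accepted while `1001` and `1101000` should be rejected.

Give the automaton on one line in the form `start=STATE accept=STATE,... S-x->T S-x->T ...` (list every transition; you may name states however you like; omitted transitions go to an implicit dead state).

Run two small machines in parallel and take their product. The first has 2 states tracking the count of `1`s modulo 2; the second has 5 states tracking whether and how much of `0101` has been seen. A product state is a pair (one from each), accepting exactly when both do.
10 states suffice.
        0   1  
>  q0   q1  q2 
   q1   q1  q3 
   q2   q4  q0 
   q3   q5  q0 
   q4   q4  q6 
   q5   q4  q7 
   q6   q8  q2 
 * q7   q7  q9 
   q8   q1  q9 
   q9   q9  q7 
(> = start, * = accepting)

start=q0 accept=q7 q0-0->q1 q0-1->q2 q1-0->q1 q1-1->q3 q2-0->q4 q2-1->q0 q3-0->q5 q3-1->q0 q4-0->q4 q4-1->q6 q5-0->q4 q5-1->q7 q6-0->q8 q6-1->q2 q7-0->q7 q7-1->q9 q8-0->q1 q8-1->q9 q9-0->q9 q9-1->q7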